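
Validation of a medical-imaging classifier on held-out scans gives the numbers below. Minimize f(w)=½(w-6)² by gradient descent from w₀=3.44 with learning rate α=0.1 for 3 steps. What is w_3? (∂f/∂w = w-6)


step 1: grad = 3.44-6 = -2.56; w = 3.44 - 0.1·(-2.56) = 3.696
step 2: grad = 3.696-6 = -2.304; w = 3.696 - 0.1·(-2.304) = 3.9264
step 3: grad = 3.9264-6 = -2.0736; w = 3.9264 - 0.1·(-2.0736) = 4.13376

4.13376


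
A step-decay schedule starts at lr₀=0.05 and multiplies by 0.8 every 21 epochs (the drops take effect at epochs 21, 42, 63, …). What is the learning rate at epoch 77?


n_drops = ⌊77/21⌋ = 3
lr = 0.05·0.8^3 = 0.05·0.512 = 0.0256

0.0256


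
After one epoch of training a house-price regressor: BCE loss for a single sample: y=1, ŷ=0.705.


BCE = -[y·ln(p) + (1-y)·ln(1-p)]
= -1·ln(0.705) - 0
= -ln(0.705) = 0.3496

0.3496


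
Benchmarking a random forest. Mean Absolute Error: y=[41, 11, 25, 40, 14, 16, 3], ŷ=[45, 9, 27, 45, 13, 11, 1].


Absolute errors: |41-45|=4, |11-9|=2, |25-27|=2, |40-45|=5, |14-13|=1, |16-11|=5, |3-1|=2
Sum = 21
MAE = 21/7 = 3

3


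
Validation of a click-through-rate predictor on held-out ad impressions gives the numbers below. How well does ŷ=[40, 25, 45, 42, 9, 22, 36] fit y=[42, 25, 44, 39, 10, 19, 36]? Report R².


ȳ = 30.7143
SS_res = Σ(y-ŷ)² = 24
SS_tot = Σ(y-ȳ)² = 999.43
R² = 1 - SS_res/SS_tot = 1 - 0.024 = 0.976

0.976


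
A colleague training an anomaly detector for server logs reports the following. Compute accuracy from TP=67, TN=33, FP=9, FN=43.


Accuracy = (TP+TN)/(TP+TN+FP+FN)
= (67+33)/(152)
= 100/152 = 65.79%

65.79%


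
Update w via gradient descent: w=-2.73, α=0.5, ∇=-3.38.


w_new = w - α·∇
= -2.73 - 0.5·-3.38
= -2.73 + 1.69
= -1.04

-1.04


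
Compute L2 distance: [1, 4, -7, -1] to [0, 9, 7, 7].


d = √((1-0)² + (4-9)² + (-7-7)² + (-1-7)²)
  = √(1 + 25 + 196 + 64)
  = √286 = 16.9115

16.9115


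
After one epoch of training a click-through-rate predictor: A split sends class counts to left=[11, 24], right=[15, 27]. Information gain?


Parent = [26, 51], H_parent = 0.9226
H_left = 0.8981 (n=35), H_right = 0.9403 (n=42)
H_children = (35/77)·0.8981 + (42/77)·0.9403 = 0.9211
IG = 0.9226 - 0.9211 = 0.0015

0.0015


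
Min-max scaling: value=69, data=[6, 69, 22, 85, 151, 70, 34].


min=6, max=151
(69-6)/(151-6) = 63/145 = 0.4345

0.4345


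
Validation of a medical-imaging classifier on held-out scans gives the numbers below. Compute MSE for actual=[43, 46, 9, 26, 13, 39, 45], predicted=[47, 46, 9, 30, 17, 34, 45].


Squared errors: (43-47)²=16, (46-46)²=0, (9-9)²=0, (26-30)²=16, (13-17)²=16, (39-34)²=25, (45-45)²=0
Sum = 73
MSE = 73/7 = 73/7

73/7


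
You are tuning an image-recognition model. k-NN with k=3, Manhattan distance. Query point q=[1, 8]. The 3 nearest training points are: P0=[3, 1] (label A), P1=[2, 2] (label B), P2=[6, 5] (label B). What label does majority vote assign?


d(q,P0) = 9  (label A)
d(q,P1) = 7  (label B)
d(q,P2) = 8  (label B)
Votes: A=1, B=2
Majority → B

B


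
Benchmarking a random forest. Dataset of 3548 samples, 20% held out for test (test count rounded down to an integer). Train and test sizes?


Test = ⌊3548·20/100⌋ = 709
Train = 3548 - 709 = 2839

Train: 2839, Test: 709


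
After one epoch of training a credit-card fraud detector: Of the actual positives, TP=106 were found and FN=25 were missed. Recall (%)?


Recall = TP/(TP+FN)
= 106/(106+25)
= 106/131 = 80.92%

80.92%


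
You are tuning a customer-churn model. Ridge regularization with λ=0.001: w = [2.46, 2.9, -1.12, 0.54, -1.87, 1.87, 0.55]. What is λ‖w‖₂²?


‖w‖₂² = (2.46)² + (2.9)² + (-1.12)² + (0.54)² + (-1.87)² + (1.87)² + (0.55)²
     = 6.0516 + 8.41 + 1.2544 + 0.2916 + 3.4969 + 3.4969 + 0.3025
     = 23.3039
λ·‖w‖₂² = 0.001·23.3039 = 0.023304

0.023304


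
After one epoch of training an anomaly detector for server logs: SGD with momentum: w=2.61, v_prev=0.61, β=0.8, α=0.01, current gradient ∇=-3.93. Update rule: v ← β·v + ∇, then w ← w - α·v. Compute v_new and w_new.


v_new = 0.8·0.61 - 3.93 = 0.488 - 3.93 = -3.442
w_new = 2.61 - 0.01·-3.442 = 2.61 + 0.03442 = 2.64442

v_new=-3.442, w_new=2.64442


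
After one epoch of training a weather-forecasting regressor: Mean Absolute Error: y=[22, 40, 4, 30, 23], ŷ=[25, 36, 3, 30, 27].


Absolute errors: |22-25|=3, |40-36|=4, |4-3|=1, |30-30|=0, |23-27|=4
Sum = 12
MAE = 12/5 = 12/5

12/5


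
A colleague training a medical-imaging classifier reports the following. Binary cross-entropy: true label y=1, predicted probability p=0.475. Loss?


BCE = -[y·ln(p) + (1-y)·ln(1-p)]
= -1·ln(0.475) - 0
= -ln(0.475) = 0.7444

0.7444


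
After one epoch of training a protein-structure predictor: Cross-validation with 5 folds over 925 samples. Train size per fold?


Fold size = 925/5 = 185
Training per fold = 925 - 185 = 740

740


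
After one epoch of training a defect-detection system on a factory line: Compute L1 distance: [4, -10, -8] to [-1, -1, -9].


d = |4+ 1| + |-10+ 1| + |-8+ 9|
  = 5 + 9 + 1
  = 15

15


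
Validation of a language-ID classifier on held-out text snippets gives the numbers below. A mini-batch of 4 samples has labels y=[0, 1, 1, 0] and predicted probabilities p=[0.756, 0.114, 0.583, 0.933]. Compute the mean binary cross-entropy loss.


L[0] = -ln(1-0.756) = -ln(0.244) = 1.4106
L[1] = -ln(0.114) = 2.1716
L[2] = -ln(0.583) = 0.5396
L[3] = -ln(1-0.933) = -ln(0.067) = 2.7031
mean = (1.4106 + 2.1716 + 0.5396 + 2.7031)/4 = 1.7062

1.7062


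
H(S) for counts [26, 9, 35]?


Probabilities: [26/70, 9/70, 35/70] ≈ [0.3714, 0.1286, 0.5]
H = -((26/70)·log₂(26/70) + (9/70)·log₂(9/70) + (35/70)·log₂(35/70))
  = 1.4112 bits

1.4112 bits


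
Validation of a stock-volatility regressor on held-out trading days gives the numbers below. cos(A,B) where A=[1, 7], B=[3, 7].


A·B = 1·3 + 7·7 = 52
‖A‖ = √50 = 7.0711, ‖B‖ = √58 = 7.6158
cos = 52/(√50·√58) = 52/√2900 = 0.9656

0.9656


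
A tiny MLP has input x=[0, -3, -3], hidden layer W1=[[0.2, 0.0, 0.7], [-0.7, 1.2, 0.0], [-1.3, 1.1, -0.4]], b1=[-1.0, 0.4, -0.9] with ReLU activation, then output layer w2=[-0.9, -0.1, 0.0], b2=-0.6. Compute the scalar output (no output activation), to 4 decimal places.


z1[0] = (0.2)·(0) + (0.0)·(-3) + (0.7)·(-3) - 1.0 = -3.1
z1[1] = (-0.7)·(0) + (1.2)·(-3) + (0.0)·(-3) + 0.4 = -3.2
z1[2] = (-1.3)·(0) + (1.1)·(-3) + (-0.4)·(-3) - 0.9 = -3.0
h = ReLU(z1) = [0.0, 0.0, 0.0]
output = (-0.9)·(0.0) + (-0.1)·(0.0) + (0.0)·(0.0) - 0.6 = -0.6

-0.6


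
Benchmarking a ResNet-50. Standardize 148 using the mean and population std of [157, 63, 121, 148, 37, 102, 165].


μ = 113.2857, σ = 45.2381
z = (148 - 113.2857)/45.2381 = 0.7674

0.7674


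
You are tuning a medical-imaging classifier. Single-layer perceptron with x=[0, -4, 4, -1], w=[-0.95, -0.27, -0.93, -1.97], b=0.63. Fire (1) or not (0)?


z = (0)·(-0.95) + (-4)·(-0.27) + (4)·(-0.93) + (-1)·(-1.97) + 0.63
  = -0.04
step(z) = 0 (z<0)

0


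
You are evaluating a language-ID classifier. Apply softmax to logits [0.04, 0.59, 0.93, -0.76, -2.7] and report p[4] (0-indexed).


Exponentials: e^0.04=1.0408, e^0.59=1.804, e^0.93=2.5345, e^-0.76=0.4677, e^-2.7=0.0672
Sum = 5.9142
Softmax = [0.176, 0.305, 0.4285, 0.0791, 0.0114]
p[4] = 0.0672/5.9142 = 0.0114

0.0114


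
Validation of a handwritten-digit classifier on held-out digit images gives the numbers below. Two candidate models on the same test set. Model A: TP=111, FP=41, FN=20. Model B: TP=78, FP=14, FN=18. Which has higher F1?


Model A: P=111/152=0.7303, R=111/131=0.8473, F1=2PR/(P+R)=2TP/(2TP+FP+FN)=222/283=0.7845
Model B: P=78/92=0.8478, R=78/96=0.8125, F1=2PR/(P+R)=2TP/(2TP+FP+FN)=156/188=0.8298
0.7845 < 0.8298 → Model B

Model B


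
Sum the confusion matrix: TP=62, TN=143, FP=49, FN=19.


Total = TP + TN + FP + FN
= 62 + 143 + 49 + 19
= 273
(Predicted positive: 111, predicted negative: 162)

273


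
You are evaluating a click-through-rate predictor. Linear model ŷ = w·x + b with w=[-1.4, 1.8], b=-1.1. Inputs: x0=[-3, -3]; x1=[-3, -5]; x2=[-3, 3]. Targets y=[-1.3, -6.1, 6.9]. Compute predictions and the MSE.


ŷ0 = (-1.4)·(-3) + (1.8)·(-3) - 1.1 = -2.3
ŷ1 = (-1.4)·(-3) + (1.8)·(-5) - 1.1 = -5.9
ŷ2 = (-1.4)·(-3) + (1.8)·(3) - 1.1 = 8.5
errors² = [1.0, 0.04, 2.56]
MSE = 3.6000/3 = 1.2

1.2


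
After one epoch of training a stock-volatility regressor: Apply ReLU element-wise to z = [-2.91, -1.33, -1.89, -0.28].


ReLU(-2.91) = max(0, -2.91) = 0.0
ReLU(-1.33) = max(0, -1.33) = 0.0
ReLU(-1.89) = max(0, -1.89) = 0.0
ReLU(-0.28) = max(0, -0.28) = 0.0
result = [0.0, 0.0, 0.0, 0.0]

[0.0, 0.0, 0.0, 0.0]


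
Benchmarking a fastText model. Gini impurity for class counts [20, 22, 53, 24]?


Probabilities: [20/119, 22/119, 53/119, 24/119] ≈ [0.1681, 0.1849, 0.4454, 0.2017]
Σpᵢ² = (400 + 484 + 2809 + 576)/119² = 4269/14161
Gini = 1 - Σpᵢ² = 1 - 4269/14161 = 0.6985

0.6985


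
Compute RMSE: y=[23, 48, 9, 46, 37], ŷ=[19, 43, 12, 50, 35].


MSE = 70/5 = 14
RMSE = √(70/5) = 3.7417

3.7417


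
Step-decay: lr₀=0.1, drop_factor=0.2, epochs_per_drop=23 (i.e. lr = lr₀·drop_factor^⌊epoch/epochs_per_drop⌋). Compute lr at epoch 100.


n_drops = ⌊100/23⌋ = 4
lr = 0.1·0.2^4 = 0.1·0.0016 = 0.00016

0.00016


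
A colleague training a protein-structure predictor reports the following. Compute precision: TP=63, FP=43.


Precision = TP/(TP+FP)
= 63/(63+43)
= 63/106 = 59.43%

59.43%


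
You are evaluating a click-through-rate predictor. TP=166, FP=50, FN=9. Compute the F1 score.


Precision = 166/216 = 0.7685
Recall = 166/175 = 0.9486
F1 = 2·P·R/(P+R) = 2·TP/(2·TP+FP+FN) = 332/(332+50+9) = 332/391 = 0.8491

0.8491


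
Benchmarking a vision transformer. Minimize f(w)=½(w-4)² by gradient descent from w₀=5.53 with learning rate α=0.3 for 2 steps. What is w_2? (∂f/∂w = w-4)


step 1: grad = 5.53-4 = 1.53; w = 5.53 - 0.3·(1.53) = 5.071
step 2: grad = 5.071-4 = 1.071; w = 5.071 - 0.3·(1.071) = 4.7497

4.7497


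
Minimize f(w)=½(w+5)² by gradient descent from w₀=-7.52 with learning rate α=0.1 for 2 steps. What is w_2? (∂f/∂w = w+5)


step 1: grad = -7.52+5 = -2.52; w = -7.52 - 0.1·(-2.52) = -7.268
step 2: grad = -7.268+5 = -2.268; w = -7.268 - 0.1·(-2.268) = -7.0412

-7.0412


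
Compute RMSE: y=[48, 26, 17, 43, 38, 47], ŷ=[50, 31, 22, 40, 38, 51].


MSE = 79/6 = 13.1667
RMSE = √(79/6) = 3.6286

3.6286


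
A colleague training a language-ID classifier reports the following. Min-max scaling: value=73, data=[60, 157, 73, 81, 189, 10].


min=10, max=189
(73-10)/(189-10) = 63/179 = 0.352

0.352


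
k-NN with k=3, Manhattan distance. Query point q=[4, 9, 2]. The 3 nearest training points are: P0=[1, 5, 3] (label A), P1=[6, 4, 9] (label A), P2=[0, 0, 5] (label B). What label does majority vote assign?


d(q,P0) = 8  (label A)
d(q,P1) = 14  (label A)
d(q,P2) = 16  (label B)
Votes: A=2, B=1
Majority → A

A


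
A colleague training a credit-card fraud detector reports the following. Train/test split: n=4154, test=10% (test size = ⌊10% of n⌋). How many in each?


Test = ⌊4154·10/100⌋ = 415
Train = 4154 - 415 = 3739

Train: 3739, Test: 415


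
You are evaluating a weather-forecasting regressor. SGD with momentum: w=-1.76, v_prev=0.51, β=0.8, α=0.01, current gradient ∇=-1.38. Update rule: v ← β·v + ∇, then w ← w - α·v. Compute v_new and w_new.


v_new = 0.8·0.51 - 1.38 = 0.408 - 1.38 = -0.972
w_new = -1.76 - 0.01·-0.972 = -1.76 + 0.00972 = -1.75028

v_new=-0.972, w_new=-1.75028


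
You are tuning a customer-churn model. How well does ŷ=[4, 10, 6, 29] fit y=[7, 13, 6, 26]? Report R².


ȳ = 13
SS_res = Σ(y-ŷ)² = 27
SS_tot = Σ(y-ȳ)² = 254
R² = 1 - SS_res/SS_tot = 1 - 0.1063 = 0.8937

0.8937


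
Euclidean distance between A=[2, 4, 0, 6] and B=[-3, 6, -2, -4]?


d = √((2+ 3)² + (4-6)² + (0+ 2)² + (6+ 4)²)
  = √(25 + 4 + 4 + 100)
  = √133 = 11.5326

11.5326


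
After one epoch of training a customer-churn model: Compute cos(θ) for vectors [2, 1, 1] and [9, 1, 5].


A·B = 2·9 + 1·1 + 1·5 = 24
‖A‖ = √6 = 2.4495, ‖B‖ = √107 = 10.3441
cos = 24/(√6·√107) = 24/√642 = 0.9472

0.9472


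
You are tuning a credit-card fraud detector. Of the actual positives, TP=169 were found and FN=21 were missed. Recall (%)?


Recall = TP/(TP+FN)
= 169/(169+21)
= 169/190 = 88.95%

88.95%


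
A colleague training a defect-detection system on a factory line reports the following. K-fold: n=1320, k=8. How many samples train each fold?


Fold size = 1320/8 = 165
Training per fold = 1320 - 165 = 1155

1155


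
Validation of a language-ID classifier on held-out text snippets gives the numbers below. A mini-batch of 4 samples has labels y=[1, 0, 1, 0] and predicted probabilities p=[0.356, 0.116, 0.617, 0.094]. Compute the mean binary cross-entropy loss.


L[0] = -ln(0.356) = 1.0328
L[1] = -ln(1-0.116) = -ln(0.884) = 0.1233
L[2] = -ln(0.617) = 0.4829
L[3] = -ln(1-0.094) = -ln(0.906) = 0.0987
mean = (1.0328 + 0.1233 + 0.4829 + 0.0987)/4 = 0.4344

0.4344


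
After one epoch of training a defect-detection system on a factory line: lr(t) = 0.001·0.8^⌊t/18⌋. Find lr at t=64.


n_drops = ⌊64/18⌋ = 3
lr = 0.001·0.8^3 = 0.001·0.512 = 0.000512

0.000512


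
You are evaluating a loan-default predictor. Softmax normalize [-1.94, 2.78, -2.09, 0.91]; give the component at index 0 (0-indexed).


Exponentials: e^-1.94=0.1437, e^2.78=16.119, e^-2.09=0.1237, e^0.91=2.4843
Sum = 18.8707
Softmax = [0.0076, 0.8542, 0.0066, 0.1316]
p[0] = 0.1437/18.8707 = 0.0076

0.0076


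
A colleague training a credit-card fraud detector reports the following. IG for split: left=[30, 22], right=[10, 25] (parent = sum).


Parent = [40, 47], H_parent = 0.9953
H_left = 0.9829 (n=52), H_right = 0.8631 (n=35)
H_children = (52/87)·0.9829 + (35/87)·0.8631 = 0.9347
IG = 0.9953 - 0.9347 = 0.0606

0.0606


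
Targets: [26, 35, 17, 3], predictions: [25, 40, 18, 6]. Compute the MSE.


Squared errors: (26-25)²=1, (35-40)²=25, (17-18)²=1, (3-6)²=9
Sum = 36
MSE = 36/4 = 9

9


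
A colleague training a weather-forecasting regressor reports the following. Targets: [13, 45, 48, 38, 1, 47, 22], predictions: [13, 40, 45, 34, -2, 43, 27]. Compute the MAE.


Absolute errors: |13-13|=0, |45-40|=5, |48-45|=3, |38-34|=4, |1+ 2|=3, |47-43|=4, |22-27|=5
Sum = 24
MAE = 24/7 = 24/7

24/7


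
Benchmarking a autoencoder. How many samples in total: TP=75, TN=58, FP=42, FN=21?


Total = TP + TN + FP + FN
= 75 + 58 + 42 + 21
= 196
(Predicted positive: 117, predicted negative: 79)

196


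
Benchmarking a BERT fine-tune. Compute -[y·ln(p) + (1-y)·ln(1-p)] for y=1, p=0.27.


BCE = -[y·ln(p) + (1-y)·ln(1-p)]
= -1·ln(0.27) - 0
= -ln(0.27) = 1.3093

1.3093


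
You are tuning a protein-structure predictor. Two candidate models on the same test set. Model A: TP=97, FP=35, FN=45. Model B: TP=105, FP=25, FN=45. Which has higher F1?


Model A: P=97/132=0.7348, R=97/142=0.6831, F1=2PR/(P+R)=2TP/(2TP+FP+FN)=194/274=0.708
Model B: P=105/130=0.8077, R=105/150=0.7, F1=2PR/(P+R)=2TP/(2TP+FP+FN)=210/280=0.75
0.708 < 0.75 → Model B

Model B


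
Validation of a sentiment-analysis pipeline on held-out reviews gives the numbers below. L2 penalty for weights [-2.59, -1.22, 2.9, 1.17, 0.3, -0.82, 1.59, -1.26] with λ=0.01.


‖w‖₂² = (-2.59)² + (-1.22)² + (2.9)² + (1.17)² + (0.3)² + (-0.82)² + (1.59)² + (-1.26)²
     = 6.7081 + 1.4884 + 8.41 + 1.3689 + 0.09 + 0.6724 + 2.5281 + 1.5876
     = 22.8535
λ·‖w‖₂² = 0.01·22.8535 = 0.228535

0.228535


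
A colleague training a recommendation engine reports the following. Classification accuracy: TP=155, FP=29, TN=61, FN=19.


Accuracy = (TP+TN)/(TP+TN+FP+FN)
= (155+61)/(264)
= 216/264 = 81.82%

81.82%


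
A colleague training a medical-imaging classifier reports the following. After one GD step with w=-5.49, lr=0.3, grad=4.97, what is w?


w_new = w - α·∇
= -5.49 - 0.3·4.97
= -5.49 - 1.491
= -6.981

-6.981


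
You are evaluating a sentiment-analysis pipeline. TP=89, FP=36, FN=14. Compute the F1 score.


Precision = 89/125 = 0.712
Recall = 89/103 = 0.8641
F1 = 2·P·R/(P+R) = 2·TP/(2·TP+FP+FN) = 178/(178+36+14) = 178/228 = 0.7807

0.7807


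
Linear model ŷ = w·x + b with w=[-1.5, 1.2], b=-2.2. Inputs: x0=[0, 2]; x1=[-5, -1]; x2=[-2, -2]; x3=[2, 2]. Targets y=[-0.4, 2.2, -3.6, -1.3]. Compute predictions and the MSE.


ŷ0 = (-1.5)·(0) + (1.2)·(2) - 2.2 = 0.2
ŷ1 = (-1.5)·(-5) + (1.2)·(-1) - 2.2 = 4.1
ŷ2 = (-1.5)·(-2) + (1.2)·(-2) - 2.2 = -1.6
ŷ3 = (-1.5)·(2) + (1.2)·(2) - 2.2 = -2.8
errors² = [0.36, 3.61, 4.0, 2.25]
MSE = 10.2200/4 = 2.555

2.555


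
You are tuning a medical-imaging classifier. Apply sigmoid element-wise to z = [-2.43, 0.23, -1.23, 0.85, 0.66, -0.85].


σ(-2.43) = 1/(1+e^2.43) = 0.0809
σ(0.23) = 1/(1+e^-0.23) = 0.5572
σ(-1.23) = 1/(1+e^1.23) = 0.2262
σ(0.85) = 1/(1+e^-0.85) = 0.7006
σ(0.66) = 1/(1+e^-0.66) = 0.6593
σ(-0.85) = 1/(1+e^0.85) = 0.2994
result = [0.0809, 0.5572, 0.2262, 0.7006, 0.6593, 0.2994]

[0.0809, 0.5572, 0.2262, 0.7006, 0.6593, 0.2994]


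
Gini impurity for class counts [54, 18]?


Probabilities: [54/72, 18/72] ≈ [0.75, 0.25]
Σpᵢ² = (2916 + 324)/72² = 3240/5184
Gini = 1 - Σpᵢ² = 1 - 3240/5184 = 0.375

0.375


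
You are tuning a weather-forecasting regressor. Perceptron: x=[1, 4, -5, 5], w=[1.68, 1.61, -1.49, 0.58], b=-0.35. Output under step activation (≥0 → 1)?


z = (1)·(1.68) + (4)·(1.61) + (-5)·(-1.49) + (5)·(0.58) - 0.35
  = 18.12
step(z) = 1 (z≥0)

1


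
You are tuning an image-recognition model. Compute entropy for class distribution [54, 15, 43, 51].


Probabilities: [54/163, 15/163, 43/163, 51/163] ≈ [0.3313, 0.092, 0.2638, 0.3129]
H = -((54/163)·log₂(54/163) + (15/163)·log₂(15/163) + (43/163)·log₂(43/163) + (51/163)·log₂(51/163))
  = 1.8764 bits

1.8764 bits


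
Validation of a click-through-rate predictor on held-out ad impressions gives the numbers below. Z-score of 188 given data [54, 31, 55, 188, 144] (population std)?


μ = 94.4, σ = 60.7045
z = (188 - 94.4)/60.7045 = 1.5419

1.5419


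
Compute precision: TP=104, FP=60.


Precision = TP/(TP+FP)
= 104/(104+60)
= 104/164 = 63.41%

63.41%


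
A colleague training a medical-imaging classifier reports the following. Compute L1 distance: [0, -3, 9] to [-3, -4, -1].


d = |0+ 3| + |-3+ 4| + |9+ 1|
  = 3 + 1 + 10
  = 14

14


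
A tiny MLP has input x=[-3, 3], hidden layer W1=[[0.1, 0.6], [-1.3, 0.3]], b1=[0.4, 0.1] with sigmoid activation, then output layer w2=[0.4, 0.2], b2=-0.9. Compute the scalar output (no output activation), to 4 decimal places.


z1[0] = (0.1)·(-3) + (0.6)·(3) + 0.4 = 1.9
z1[1] = (-1.3)·(-3) + (0.3)·(3) + 0.1 = 4.9
h = sigmoid(z1) = [0.8699, 0.9926]
output = (0.4)·(0.8699) + (0.2)·(0.9926) - 0.9 = -0.3535

-0.3535


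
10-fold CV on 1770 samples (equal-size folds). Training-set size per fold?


Fold size = 1770/10 = 177
Training per fold = 1770 - 177 = 1593

1593


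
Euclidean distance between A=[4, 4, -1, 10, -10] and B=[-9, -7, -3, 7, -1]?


d = √((4+ 9)² + (4+ 7)² + (-1+ 3)² + (10-7)² + (-10+ 1)²)
  = √(169 + 121 + 4 + 9 + 81)
  = √384 = 19.5959

19.5959


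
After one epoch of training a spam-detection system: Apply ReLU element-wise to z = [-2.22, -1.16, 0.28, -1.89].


ReLU(-2.22) = max(0, -2.22) = 0.0
ReLU(-1.16) = max(0, -1.16) = 0.0
ReLU(0.28) = max(0, 0.28) = 0.28
ReLU(-1.89) = max(0, -1.89) = 0.0
result = [0.0, 0.0, 0.28, 0.0]

[0.0, 0.0, 0.28, 0.0]


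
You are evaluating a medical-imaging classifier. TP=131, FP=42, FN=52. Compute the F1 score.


Precision = 131/173 = 0.7572
Recall = 131/183 = 0.7158
F1 = 2·P·R/(P+R) = 2·TP/(2·TP+FP+FN) = 262/(262+42+52) = 262/356 = 0.736

0.736


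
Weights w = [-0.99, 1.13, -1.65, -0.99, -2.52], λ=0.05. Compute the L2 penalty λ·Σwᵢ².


‖w‖₂² = (-0.99)² + (1.13)² + (-1.65)² + (-0.99)² + (-2.52)²
     = 0.9801 + 1.2769 + 2.7225 + 0.9801 + 6.3504
     = 12.31
λ·‖w‖₂² = 0.05·12.31 = 0.6155

0.6155


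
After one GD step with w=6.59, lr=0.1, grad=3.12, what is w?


w_new = w - α·∇
= 6.59 - 0.1·3.12
= 6.59 - 0.312
= 6.278

6.278


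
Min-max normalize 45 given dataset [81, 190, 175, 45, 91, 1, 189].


min=1, max=190
(45-1)/(190-1) = 44/189 = 0.2328

0.2328


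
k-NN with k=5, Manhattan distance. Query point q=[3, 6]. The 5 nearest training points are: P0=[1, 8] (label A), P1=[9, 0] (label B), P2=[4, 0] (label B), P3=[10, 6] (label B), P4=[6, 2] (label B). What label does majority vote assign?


d(q,P0) = 4  (label A)
d(q,P1) = 12  (label B)
d(q,P2) = 7  (label B)
d(q,P3) = 7  (label B)
d(q,P4) = 7  (label B)
Votes: A=1, B=4
Majority → B

B


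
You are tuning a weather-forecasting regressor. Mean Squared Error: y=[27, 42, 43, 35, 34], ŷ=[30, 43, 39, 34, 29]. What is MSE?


Squared errors: (27-30)²=9, (42-43)²=1, (43-39)²=16, (35-34)²=1, (34-29)²=25
Sum = 52
MSE = 52/5 = 52/5

52/5


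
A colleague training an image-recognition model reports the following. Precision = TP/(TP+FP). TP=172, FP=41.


Precision = TP/(TP+FP)
= 172/(172+41)
= 172/213 = 80.75%

80.75%


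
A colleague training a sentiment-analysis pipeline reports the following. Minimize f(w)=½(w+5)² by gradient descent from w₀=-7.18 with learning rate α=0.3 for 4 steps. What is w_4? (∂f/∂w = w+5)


step 1: grad = -7.18+5 = -2.18; w = -7.18 - 0.3·(-2.18) = -6.526
step 2: grad = -6.526+5 = -1.526; w = -6.526 - 0.3·(-1.526) = -6.0682
step 3: grad = -6.0682+5 = -1.0682; w = -6.0682 - 0.3·(-1.0682) = -5.74774
step 4: grad = -5.74774+5 = -0.74774; w = -5.74774 - 0.3·(-0.74774) = -5.523418

-5.523418


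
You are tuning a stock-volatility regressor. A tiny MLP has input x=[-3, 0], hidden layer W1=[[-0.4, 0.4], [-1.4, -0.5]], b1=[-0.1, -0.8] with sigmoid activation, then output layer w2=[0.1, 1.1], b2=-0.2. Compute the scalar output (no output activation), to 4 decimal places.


z1[0] = (-0.4)·(-3) + (0.4)·(0) - 0.1 = 1.1
z1[1] = (-1.4)·(-3) + (-0.5)·(0) - 0.8 = 3.4
h = sigmoid(z1) = [0.7503, 0.9677]
output = (0.1)·(0.7503) + (1.1)·(0.9677) - 0.2 = 0.9395

0.9395


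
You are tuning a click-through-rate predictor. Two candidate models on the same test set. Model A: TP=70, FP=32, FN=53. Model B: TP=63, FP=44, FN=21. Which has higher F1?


Model A: P=70/102=0.6863, R=70/123=0.5691, F1=2PR/(P+R)=2TP/(2TP+FP+FN)=140/225=0.6222
Model B: P=63/107=0.5888, R=63/84=0.75, F1=2PR/(P+R)=2TP/(2TP+FP+FN)=126/191=0.6597
0.6222 < 0.6597 → Model B

Model B


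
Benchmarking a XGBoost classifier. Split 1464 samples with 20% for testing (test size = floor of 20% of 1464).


Test = ⌊1464·20/100⌋ = 292
Train = 1464 - 292 = 1172

Train: 1172, Test: 292


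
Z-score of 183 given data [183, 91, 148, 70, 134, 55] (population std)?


μ = 113.5, σ = 45.206
z = (183 - 113.5)/45.206 = 1.5374

1.5374


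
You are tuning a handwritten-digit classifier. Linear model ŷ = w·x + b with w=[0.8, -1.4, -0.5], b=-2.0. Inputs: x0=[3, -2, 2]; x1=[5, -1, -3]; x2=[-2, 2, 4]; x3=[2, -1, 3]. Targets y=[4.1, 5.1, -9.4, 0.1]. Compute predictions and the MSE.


ŷ0 = (0.8)·(3) + (-1.4)·(-2) + (-0.5)·(2) - 2.0 = 2.2
ŷ1 = (0.8)·(5) + (-1.4)·(-1) + (-0.5)·(-3) - 2.0 = 4.9
ŷ2 = (0.8)·(-2) + (-1.4)·(2) + (-0.5)·(4) - 2.0 = -8.4
ŷ3 = (0.8)·(2) + (-1.4)·(-1) + (-0.5)·(3) - 2.0 = -0.5
errors² = [3.61, 0.04, 1.0, 0.36]
MSE = 5.0100/4 = 1.2525

1.2525


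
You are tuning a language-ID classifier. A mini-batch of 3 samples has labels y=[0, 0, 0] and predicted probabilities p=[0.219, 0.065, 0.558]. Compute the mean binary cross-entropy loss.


L[0] = -ln(1-0.219) = -ln(0.781) = 0.2472
L[1] = -ln(1-0.065) = -ln(0.935) = 0.0672
L[2] = -ln(1-0.558) = -ln(0.442) = 0.8164
mean = (0.2472 + 0.0672 + 0.8164)/3 = 0.3769

0.3769


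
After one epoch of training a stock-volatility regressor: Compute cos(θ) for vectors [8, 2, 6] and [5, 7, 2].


A·B = 8·5 + 2·7 + 6·2 = 66
‖A‖ = √104 = 10.198, ‖B‖ = √78 = 8.8318
cos = 66/(√104·√78) = 66/√8112 = 0.7328

0.7328


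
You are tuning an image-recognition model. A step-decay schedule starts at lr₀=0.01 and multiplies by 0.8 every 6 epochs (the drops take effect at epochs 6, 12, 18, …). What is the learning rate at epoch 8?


n_drops = ⌊8/6⌋ = 1
lr = 0.01·0.8^1 = 0.01·0.8 = 0.008

0.008


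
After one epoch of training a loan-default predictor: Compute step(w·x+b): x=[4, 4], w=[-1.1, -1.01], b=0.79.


z = (4)·(-1.1) + (4)·(-1.01) + 0.79
  = -7.65
step(z) = 0 (z<0)

0


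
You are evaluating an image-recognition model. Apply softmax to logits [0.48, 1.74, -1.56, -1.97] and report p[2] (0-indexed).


Exponentials: e^0.48=1.6161, e^1.74=5.6973, e^-1.56=0.2101, e^-1.97=0.1395
Sum = 7.663
Softmax = [0.2109, 0.7435, 0.0274, 0.0182]
p[2] = 0.2101/7.663 = 0.0274

0.0274


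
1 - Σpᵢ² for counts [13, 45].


Probabilities: [13/58, 45/58] ≈ [0.2241, 0.7759]
Σpᵢ² = (169 + 2025)/58² = 2194/3364
Gini = 1 - Σpᵢ² = 1 - 2194/3364 = 0.3478

0.3478


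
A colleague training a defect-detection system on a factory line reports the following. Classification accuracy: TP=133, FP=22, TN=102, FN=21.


Accuracy = (TP+TN)/(TP+TN+FP+FN)
= (133+102)/(278)
= 235/278 = 84.53%

84.53%


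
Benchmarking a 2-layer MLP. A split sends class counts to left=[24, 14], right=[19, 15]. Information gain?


Parent = [43, 29], H_parent = 0.9726
H_left = 0.9495 (n=38), H_right = 0.99 (n=34)
H_children = (38/72)·0.9495 + (34/72)·0.99 = 0.9686
IG = 0.9726 - 0.9686 = 0.004

0.004


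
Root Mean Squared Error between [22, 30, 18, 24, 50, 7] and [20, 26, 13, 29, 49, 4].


MSE = 80/6 = 13.3333
RMSE = √(80/6) = 3.6515

3.6515


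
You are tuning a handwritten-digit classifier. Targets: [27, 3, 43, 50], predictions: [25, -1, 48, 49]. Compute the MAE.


Absolute errors: |27-25|=2, |3+ 1|=4, |43-48|=5, |50-49|=1
Sum = 12
MAE = 12/4 = 3

3


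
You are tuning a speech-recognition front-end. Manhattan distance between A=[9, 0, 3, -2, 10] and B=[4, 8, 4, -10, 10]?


d = |9-4| + |0-8| + |3-4| + |-2+ 10| + |10-10|
  = 5 + 8 + 1 + 8 + 0
  = 22

22


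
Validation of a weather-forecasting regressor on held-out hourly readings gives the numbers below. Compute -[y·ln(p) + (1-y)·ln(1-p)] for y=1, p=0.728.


BCE = -[y·ln(p) + (1-y)·ln(1-p)]
= -1·ln(0.728) - 0
= -ln(0.728) = 0.3175

0.3175


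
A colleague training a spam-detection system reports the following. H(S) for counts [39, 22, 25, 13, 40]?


Probabilities: [39/139, 22/139, 25/139, 13/139, 40/139] ≈ [0.2806, 0.1583, 0.1799, 0.0935, 0.2878]
H = -((39/139)·log₂(39/139) + (22/139)·log₂(22/139) + (25/139)·log₂(25/139) + (13/139)·log₂(13/139) + (40/139)·log₂(40/139))
  = 2.2174 bits

2.2174 bits


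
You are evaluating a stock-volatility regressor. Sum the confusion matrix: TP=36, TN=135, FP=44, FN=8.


Total = TP + TN + FP + FN
= 36 + 135 + 44 + 8
= 223
(Predicted positive: 80, predicted negative: 143)

223


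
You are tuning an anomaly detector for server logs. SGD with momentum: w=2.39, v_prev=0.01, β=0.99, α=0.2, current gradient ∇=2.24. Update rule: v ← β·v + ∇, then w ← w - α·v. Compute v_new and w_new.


v_new = 0.99·0.01 + 2.24 = 0.0099 + 2.24 = 2.2499
w_new = 2.39 - 0.2·2.2499 = 2.39 - 0.44998 = 1.94002

v_new=2.2499, w_new=1.94002


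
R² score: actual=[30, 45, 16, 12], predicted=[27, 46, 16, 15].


ȳ = 25.75
SS_res = Σ(y-ŷ)² = 19
SS_tot = Σ(y-ȳ)² = 672.75
R² = 1 - SS_res/SS_tot = 1 - 0.0282 = 0.9718

0.9718


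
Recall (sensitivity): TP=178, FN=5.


Recall = TP/(TP+FN)
= 178/(178+5)
= 178/183 = 97.27%

97.27%


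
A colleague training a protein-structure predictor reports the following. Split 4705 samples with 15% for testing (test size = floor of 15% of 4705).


Test = ⌊4705·15/100⌋ = 705
Train = 4705 - 705 = 4000

Train: 4000, Test: 705


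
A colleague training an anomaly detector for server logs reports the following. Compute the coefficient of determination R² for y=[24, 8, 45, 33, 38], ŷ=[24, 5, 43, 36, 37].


ȳ = 29.6
SS_res = Σ(y-ŷ)² = 23
SS_tot = Σ(y-ȳ)² = 817.2
R² = 1 - SS_res/SS_tot = 1 - 0.0281 = 0.9719

0.9719


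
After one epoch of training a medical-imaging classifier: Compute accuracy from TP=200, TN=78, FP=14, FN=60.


Accuracy = (TP+TN)/(TP+TN+FP+FN)
= (200+78)/(352)
= 278/352 = 78.98%

78.98%


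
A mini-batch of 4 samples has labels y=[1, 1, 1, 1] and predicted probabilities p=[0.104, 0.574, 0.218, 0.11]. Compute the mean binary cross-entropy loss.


L[0] = -ln(0.104) = 2.2634
L[1] = -ln(0.574) = 0.5551
L[2] = -ln(0.218) = 1.5233
L[3] = -ln(0.11) = 2.2073
mean = (2.2634 + 0.5551 + 1.5233 + 2.2073)/4 = 1.6373

1.6373


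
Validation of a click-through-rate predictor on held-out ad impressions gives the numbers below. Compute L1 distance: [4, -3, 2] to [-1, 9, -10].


d = |4+ 1| + |-3-9| + |2+ 10|
  = 5 + 12 + 12
  = 29

29


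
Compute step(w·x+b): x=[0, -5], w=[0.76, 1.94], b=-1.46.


z = (0)·(0.76) + (-5)·(1.94) - 1.46
  = -11.16
step(z) = 0 (z<0)

0


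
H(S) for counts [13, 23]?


Probabilities: [13/36, 23/36] ≈ [0.3611, 0.6389]
H = -((13/36)·log₂(13/36) + (23/36)·log₂(23/36))
  = 0.9436 bits

0.9436 bits


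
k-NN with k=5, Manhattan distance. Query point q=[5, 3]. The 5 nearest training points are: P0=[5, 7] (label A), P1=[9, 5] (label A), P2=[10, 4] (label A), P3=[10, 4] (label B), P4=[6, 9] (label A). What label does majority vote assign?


d(q,P0) = 4  (label A)
d(q,P1) = 6  (label A)
d(q,P2) = 6  (label A)
d(q,P3) = 6  (label B)
d(q,P4) = 7  (label A)
Votes: A=4, B=1
Majority → A

A


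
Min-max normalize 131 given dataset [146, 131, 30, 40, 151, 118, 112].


min=30, max=151
(131-30)/(151-30) = 101/121 = 0.8347

0.8347


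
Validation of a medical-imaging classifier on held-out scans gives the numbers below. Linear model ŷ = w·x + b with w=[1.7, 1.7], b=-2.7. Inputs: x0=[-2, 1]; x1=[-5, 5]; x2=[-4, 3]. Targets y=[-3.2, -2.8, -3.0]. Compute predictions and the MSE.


ŷ0 = (1.7)·(-2) + (1.7)·(1) - 2.7 = -4.4
ŷ1 = (1.7)·(-5) + (1.7)·(5) - 2.7 = -2.7
ŷ2 = (1.7)·(-4) + (1.7)·(3) - 2.7 = -4.4
errors² = [1.44, 0.01, 1.96]
MSE = 3.4100/3 = 1.1367

1.1367


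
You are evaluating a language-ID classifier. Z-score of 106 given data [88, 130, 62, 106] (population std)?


μ = 96.5, σ = 24.8747
z = (106 - 96.5)/24.8747 = 0.3819

0.3819


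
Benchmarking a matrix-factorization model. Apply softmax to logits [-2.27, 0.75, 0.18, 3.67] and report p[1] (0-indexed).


Exponentials: e^-2.27=0.1033, e^0.75=2.117, e^0.18=1.1972, e^3.67=39.2519
Sum = 42.6694
Softmax = [0.0024, 0.0496, 0.0281, 0.9199]
p[1] = 2.117/42.6694 = 0.0496

0.0496


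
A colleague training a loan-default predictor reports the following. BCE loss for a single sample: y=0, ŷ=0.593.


BCE = -[y·ln(p) + (1-y)·ln(1-p)]
= -0 - 1·ln(1-0.593)
= -ln(0.407) = 0.8989

0.8989


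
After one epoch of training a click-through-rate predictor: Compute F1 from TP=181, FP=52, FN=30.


Precision = 181/233 = 0.7768
Recall = 181/211 = 0.8578
F1 = 2·P·R/(P+R) = 2·TP/(2·TP+FP+FN) = 362/(362+52+30) = 362/444 = 0.8153

0.8153


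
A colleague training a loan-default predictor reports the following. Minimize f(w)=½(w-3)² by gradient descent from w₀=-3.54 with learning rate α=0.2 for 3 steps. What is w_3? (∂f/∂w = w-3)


step 1: grad = -3.54-3 = -6.54; w = -3.54 - 0.2·(-6.54) = -2.232
step 2: grad = -2.232-3 = -5.232; w = -2.232 - 0.2·(-5.232) = -1.1856
step 3: grad = -1.1856-3 = -4.1856; w = -1.1856 - 0.2·(-4.1856) = -0.34848

-0.34848


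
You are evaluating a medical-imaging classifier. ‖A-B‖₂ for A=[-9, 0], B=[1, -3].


d = √((-9-1)² + (0+ 3)²)
  = √(100 + 9)
  = √109 = 10.4403

10.4403


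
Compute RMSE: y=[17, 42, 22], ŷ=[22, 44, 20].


MSE = 33/3 = 11
RMSE = √(33/3) = 3.3166

3.3166


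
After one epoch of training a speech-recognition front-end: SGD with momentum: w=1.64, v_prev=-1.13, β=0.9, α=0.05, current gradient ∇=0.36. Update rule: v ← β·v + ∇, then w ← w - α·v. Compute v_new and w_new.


v_new = 0.9·-1.13 + 0.36 = -1.017 + 0.36 = -0.657
w_new = 1.64 - 0.05·-0.657 = 1.64 + 0.03285 = 1.67285

v_new=-0.657, w_new=1.67285


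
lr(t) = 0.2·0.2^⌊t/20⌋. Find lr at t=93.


n_drops = ⌊93/20⌋ = 4
lr = 0.2·0.2^4 = 0.2·0.0016 = 0.00032

0.00032


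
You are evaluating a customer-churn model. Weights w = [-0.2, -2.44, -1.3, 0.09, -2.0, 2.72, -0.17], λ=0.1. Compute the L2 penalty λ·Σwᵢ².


‖w‖₂² = (-0.2)² + (-2.44)² + (-1.3)² + (0.09)² + (-2.0)² + (2.72)² + (-0.17)²
     = 0.04 + 5.9536 + 1.69 + 0.0081 + 4 + 7.3984 + 0.0289
     = 19.119
λ·‖w‖₂² = 0.1·19.119 = 1.9119

1.9119


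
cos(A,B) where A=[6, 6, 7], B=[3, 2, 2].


A·B = 6·3 + 6·2 + 7·2 = 44
‖A‖ = √121 = 11, ‖B‖ = √17 = 4.1231
cos = 44/(√121·√17) = 44/√2057 = 0.9701

0.9701


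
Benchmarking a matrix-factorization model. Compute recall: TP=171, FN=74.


Recall = TP/(TP+FN)
= 171/(171+74)
= 171/245 = 69.8%

69.8%


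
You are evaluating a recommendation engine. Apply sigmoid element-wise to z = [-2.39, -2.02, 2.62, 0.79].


σ(-2.39) = 1/(1+e^2.39) = 0.0839
σ(-2.02) = 1/(1+e^2.02) = 0.1171
σ(2.62) = 1/(1+e^-2.62) = 0.9321
σ(0.79) = 1/(1+e^-0.79) = 0.6878
result = [0.0839, 0.1171, 0.9321, 0.6878]

[0.0839, 0.1171, 0.9321, 0.6878]


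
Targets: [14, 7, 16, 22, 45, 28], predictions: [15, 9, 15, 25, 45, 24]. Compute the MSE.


Squared errors: (14-15)²=1, (7-9)²=4, (16-15)²=1, (22-25)²=9, (45-45)²=0, (28-24)²=16
Sum = 31
MSE = 31/6 = 31/6

31/6


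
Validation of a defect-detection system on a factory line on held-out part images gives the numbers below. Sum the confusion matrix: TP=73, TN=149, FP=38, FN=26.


Total = TP + TN + FP + FN
= 73 + 149 + 38 + 26
= 286
(Predicted positive: 111, predicted negative: 175)

286


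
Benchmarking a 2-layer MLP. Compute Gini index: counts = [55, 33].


Probabilities: [55/88, 33/88] ≈ [0.625, 0.375]
Σpᵢ² = (3025 + 1089)/88² = 4114/7744
Gini = 1 - Σpᵢ² = 1 - 4114/7744 = 0.4688

0.4688


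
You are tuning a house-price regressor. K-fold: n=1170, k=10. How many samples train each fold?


Fold size = 1170/10 = 117
Training per fold = 1170 - 117 = 1053

1053


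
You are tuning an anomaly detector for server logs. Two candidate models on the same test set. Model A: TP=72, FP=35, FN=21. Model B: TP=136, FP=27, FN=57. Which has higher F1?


Model A: P=72/107=0.6729, R=72/93=0.7742, F1=2PR/(P+R)=2TP/(2TP+FP+FN)=144/200=0.72
Model B: P=136/163=0.8344, R=136/193=0.7047, F1=2PR/(P+R)=2TP/(2TP+FP+FN)=272/356=0.764
0.72 < 0.764 → Model B

Model B


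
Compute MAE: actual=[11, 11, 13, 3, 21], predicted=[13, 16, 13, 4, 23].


Absolute errors: |11-13|=2, |11-16|=5, |13-13|=0, |3-4|=1, |21-23|=2
Sum = 10
MAE = 10/5 = 2

2


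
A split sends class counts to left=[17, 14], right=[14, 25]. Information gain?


Parent = [31, 39], H_parent = 0.9906
H_left = 0.9932 (n=31), H_right = 0.9418 (n=39)
H_children = (31/70)·0.9932 + (39/70)·0.9418 = 0.9646
IG = 0.9906 - 0.9646 = 0.026

0.026


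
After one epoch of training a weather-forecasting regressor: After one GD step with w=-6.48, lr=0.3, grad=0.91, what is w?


w_new = w - α·∇
= -6.48 - 0.3·0.91
= -6.48 - 0.273
= -6.753

-6.753


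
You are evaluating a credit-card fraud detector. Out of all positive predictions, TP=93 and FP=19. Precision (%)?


Precision = TP/(TP+FP)
= 93/(93+19)
= 93/112 = 83.04%

83.04%


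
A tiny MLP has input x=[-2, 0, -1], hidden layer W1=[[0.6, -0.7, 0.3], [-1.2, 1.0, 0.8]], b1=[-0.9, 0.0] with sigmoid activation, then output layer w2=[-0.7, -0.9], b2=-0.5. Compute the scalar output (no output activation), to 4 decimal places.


z1[0] = (0.6)·(-2) + (-0.7)·(0) + (0.3)·(-1) - 0.9 = -2.4
z1[1] = (-1.2)·(-2) + (1.0)·(0) + (0.8)·(-1) + 0.0 = 1.6
h = sigmoid(z1) = [0.0832, 0.832]
output = (-0.7)·(0.0832) + (-0.9)·(0.832) - 0.5 = -1.307

-1.307


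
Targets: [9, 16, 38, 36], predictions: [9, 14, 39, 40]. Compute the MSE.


Squared errors: (9-9)²=0, (16-14)²=4, (38-39)²=1, (36-40)²=16
Sum = 21
MSE = 21/4 = 21/4

21/4


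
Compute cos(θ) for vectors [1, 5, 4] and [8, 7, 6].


A·B = 1·8 + 5·7 + 4·6 = 67
‖A‖ = √42 = 6.4807, ‖B‖ = √149 = 12.2066
cos = 67/(√42·√149) = 67/√6258 = 0.8469

0.8469


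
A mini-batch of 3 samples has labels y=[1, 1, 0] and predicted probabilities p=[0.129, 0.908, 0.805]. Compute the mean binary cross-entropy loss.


L[0] = -ln(0.129) = 2.0479
L[1] = -ln(0.908) = 0.0965
L[2] = -ln(1-0.805) = -ln(0.195) = 1.6348
mean = (2.0479 + 0.0965 + 1.6348)/3 = 1.2597

1.2597


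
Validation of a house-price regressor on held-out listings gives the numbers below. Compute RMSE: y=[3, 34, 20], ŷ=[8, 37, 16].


MSE = 50/3 = 16.6667
RMSE = √(50/3) = 4.0825

4.0825


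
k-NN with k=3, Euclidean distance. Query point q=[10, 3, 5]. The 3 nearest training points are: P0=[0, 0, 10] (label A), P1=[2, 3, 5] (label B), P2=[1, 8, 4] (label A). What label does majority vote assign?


d(q,P0) = 11.5758  (label A)
d(q,P1) = 8.0  (label B)
d(q,P2) = 10.3441  (label A)
Votes: A=2, B=1
Majority → A

A


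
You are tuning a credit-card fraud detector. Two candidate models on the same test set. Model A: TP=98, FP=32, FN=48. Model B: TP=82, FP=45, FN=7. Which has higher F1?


Model A: P=98/130=0.7538, R=98/146=0.6712, F1=2PR/(P+R)=2TP/(2TP+FP+FN)=196/276=0.7101
Model B: P=82/127=0.6457, R=82/89=0.9213, F1=2PR/(P+R)=2TP/(2TP+FP+FN)=164/216=0.7593
0.7101 < 0.7593 → Model B

Model B


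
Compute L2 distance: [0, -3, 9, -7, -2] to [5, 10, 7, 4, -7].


d = √((0-5)² + (-3-10)² + (9-7)² + (-7-4)² + (-2+ 7)²)
  = √(25 + 169 + 4 + 121 + 25)
  = √344 = 18.5472

18.5472


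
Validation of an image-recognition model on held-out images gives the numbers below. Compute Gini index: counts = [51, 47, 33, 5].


Probabilities: [51/136, 47/136, 33/136, 5/136] ≈ [0.375, 0.3456, 0.2426, 0.0368]
Σpᵢ² = (2601 + 2209 + 1089 + 25)/136² = 5924/18496
Gini = 1 - Σpᵢ² = 1 - 5924/18496 = 0.6797

0.6797


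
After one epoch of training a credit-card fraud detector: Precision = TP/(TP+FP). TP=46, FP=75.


Precision = TP/(TP+FP)
= 46/(46+75)
= 46/121 = 38.02%

38.02%


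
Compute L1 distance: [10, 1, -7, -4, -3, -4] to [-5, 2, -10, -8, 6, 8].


d = |10+ 5| + |1-2| + |-7+ 10| + |-4+ 8| + |-3-6| + |-4-8|
  = 15 + 1 + 3 + 4 + 9 + 12
  = 44

44


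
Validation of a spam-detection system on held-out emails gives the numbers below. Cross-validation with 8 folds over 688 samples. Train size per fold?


Fold size = 688/8 = 86
Training per fold = 688 - 86 = 602

602


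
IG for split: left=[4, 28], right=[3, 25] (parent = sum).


Parent = [7, 53], H_parent = 0.5197
H_left = 0.5436 (n=32), H_right = 0.4912 (n=28)
H_children = (32/60)·0.5436 + (28/60)·0.4912 = 0.5191
IG = 0.5197 - 0.5191 = 0.0006

0.0006


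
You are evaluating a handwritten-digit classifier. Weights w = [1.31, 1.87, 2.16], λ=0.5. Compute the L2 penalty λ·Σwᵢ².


‖w‖₂² = (1.31)² + (1.87)² + (2.16)²
     = 1.7161 + 3.4969 + 4.6656
     = 9.8786
λ·‖w‖₂² = 0.5·9.8786 = 4.9393

4.9393
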